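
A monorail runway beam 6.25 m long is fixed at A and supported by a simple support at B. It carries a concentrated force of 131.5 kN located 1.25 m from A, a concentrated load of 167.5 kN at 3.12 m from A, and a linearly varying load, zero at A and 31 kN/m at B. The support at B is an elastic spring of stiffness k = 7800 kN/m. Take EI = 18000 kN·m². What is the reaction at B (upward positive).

Take the reaction at B as the redundant and release it; the primary structure is a cantilever fixed at A.
Free-end deflection of the primary structure under the applied loading (downward +):
  point load 131.5 at a = 1.25: Pa²(3L − a)/(6EI) = 599.3/EI
  point load 167.5 at a = 3.12: Pa²(3L − a)/(6EI) = 4247/EI
  triangular load, peak 31 at the free end: 11w₀L⁴/(120EI) = 4336/EI
  δ_0 = 9183/EI
Flexibility coefficient — unit upward force at B: δ_{BB} = L³/(3EI) = 81.38/EI.
With EI = 18000 kN·m²: δ_0 = 0.51016 m and δ_{BB} = 0.004521 m/kN.
Compatibility — the spring shortens by R_B/k under the reaction it provides: δ_0 − R_B·δ_{BB} = R_B/k. With 1/k = 0.000128 m/kN, R_B = δ_0 / (δ_{BB} + 1/k) = 0.51016 / (0.004521 + 0.000128) = 109.7 kN.

R_B = 109.7 kN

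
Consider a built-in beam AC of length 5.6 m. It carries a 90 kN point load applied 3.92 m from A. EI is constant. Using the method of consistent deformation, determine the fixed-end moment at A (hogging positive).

M_A = 31.75 kN·m

Take the two fixed-end moments M_A, M_C as redundants; the released structure is the simple span AC.
On the primary (simply-supported) span, the end slopes from the loading are:
  at A: point load 90 at a = 3.92: Pab(L + b)/(6LEI) = 128.4/EI
  at C: point load 90 at a = 3.92: Pab(L + a)/(6LEI) = 167.9/EI
  θ_A0 = 128.4/EI,  θ_C0 = 167.9/EI
Flexibility coefficients: a unit moment at one end gives L/(3EI) there and L/(6EI) at the far end, so f₁₁ = f₂₂ = 1.867/EI and f₁₂ = f₂₁ = 0.9333/EI.
Compatibility — zero rotation at each built-in end:
  1.867 M_A + 0.9333 M_C = 128.4
  0.9333 M_A + 1.867 M_C = 167.9
Solving the pair gives M_A = 31.75 kN·m and M_C = 74.09 kN·m (hogging).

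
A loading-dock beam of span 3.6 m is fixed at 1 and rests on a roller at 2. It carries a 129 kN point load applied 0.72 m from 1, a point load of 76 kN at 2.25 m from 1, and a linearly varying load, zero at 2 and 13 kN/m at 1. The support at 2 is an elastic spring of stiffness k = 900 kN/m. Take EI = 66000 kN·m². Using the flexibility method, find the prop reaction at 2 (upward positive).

Choose R_2 as the redundant. The primary structure is the cantilever fixed at 1.
Deflection at 2 on the released cantilever, summing each load's contribution:
  point load 129 at a = 0.72: Pa²(3L − a)/(6EI) = 112.3/EI
  point load 76 at a = 2.25: Pa²(3L − a)/(6EI) = 548.3/EI
  triangular load, peak 13 at the fixed end: w₀L⁴/(30EI) = 72.78/EI
  δ_0 = 733.4/EI
Tip deflection under a unit load at 2: L³/(3EI) = 15.55/EI.
With EI = 66000 kN·m²: δ_0 = 0.011112 m and δ_{22} = 0.000236 m/kN.
Compatibility — the spring shortens by R_2/k under the reaction it provides: δ_0 − R_2·δ_{22} = R_2/k. With 1/k = 0.001111 m/kN, R_2 = δ_0 / (δ_{22} + 1/k) = 0.011112 / (0.000236 + 0.001111) = 8.251 kN.

R_2 = 8.251 kN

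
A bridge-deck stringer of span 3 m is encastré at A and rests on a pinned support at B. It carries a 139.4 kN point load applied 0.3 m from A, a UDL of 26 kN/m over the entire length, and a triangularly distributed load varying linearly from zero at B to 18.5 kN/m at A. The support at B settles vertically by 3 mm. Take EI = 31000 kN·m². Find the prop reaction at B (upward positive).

R_B = 26.49 kN

Remove the prop at B; the released (primary) structure is a cantilever built in at A.
Free-end deflection of the primary structure under the applied loading (downward +):
  point load 139.4 at a = 0.3: Pa²(3L − a)/(6EI) = 18.19/EI
  UDL 26: wL⁴/(8EI) = 263.2/EI
  triangular load, peak 18.5 at the fixed end: w₀L⁴/(30EI) = 49.95/EI
  δ_0 = 331.4/EI
Tip deflection under a unit load at B: L³/(3EI) = 9/EI.
With EI = 31000 kN·m²: δ_0 = 0.01069 m and δ_{BB} = 0.00029 m/kN.
Compatibility — the beam at B must follow the support down by 0.003 m: δ_0 − R_B·δ_{BB} = 0.003, so R_B = (0.01069 − 0.003)/0.00029 = 26.49 kN.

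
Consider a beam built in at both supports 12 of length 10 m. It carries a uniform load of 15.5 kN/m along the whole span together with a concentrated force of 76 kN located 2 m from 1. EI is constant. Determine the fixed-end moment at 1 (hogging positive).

Take the two fixed-end moments M_1, M_2 as redundants; the released structure is the simple span 12.
On the primary (simply-supported) span, the end slopes from the loading are:
  at 1: UDL 15.5: wL³/(24EI) = 645.8/EI
  at 2: UDL 15.5: wL³/(24EI) = 645.8/EI
  at 1: point load 76 at a = 2: Pab(L + b)/(6LEI) = 364.8/EI
  at 2: point load 76 at a = 2: Pab(L + a)/(6LEI) = 243.2/EI
  θ_10 = 1011/EI,  θ_20 = 889/EI
Flexibility coefficients: a unit moment at one end gives L/(3EI) there and L/(6EI) at the far end, so f₁₁ = f₂₂ = 3.333/EI and f₁₂ = f₂₁ = 1.667/EI.
Compatibility — zero rotation at each built-in end:
  3.333 M_1 + 1.667 M_2 = 1011
  1.667 M_1 + 3.333 M_2 = 889
Solving the pair gives M_1 = 226.4 kN·m and M_2 = 153.5 kN·m (hogging).

M_1 = 226.4 kN·m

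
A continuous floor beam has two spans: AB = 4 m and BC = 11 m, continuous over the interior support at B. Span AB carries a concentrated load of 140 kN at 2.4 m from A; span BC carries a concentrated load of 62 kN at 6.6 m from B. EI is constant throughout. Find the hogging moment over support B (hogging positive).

Insert a hinge at B; M_B is the redundant, and each span becomes simply supported.
End slopes at the hinge B, treating each span as simply supported:
  span AB: point load 140 at a = 2.4: Pab(L + a)/(6LEI) = 143.4/EI
  span BC: point load 62 at a = 6.6: Pab(L + b)/(6LEI) = 420.1/EI
  relative rotation θ_0 = (143.4 + 420.1)/EI = 563.5/EI
A unit hogging moment at B produces rotation L₁/(3EI) + L₂/(3EI) = 5/EI.
Compatibility: M_B·(L₁+L₂)/(3EI) = θ_0, giving M_B = 112.7 kN·m (hogging).

M_B = 112.7 kN·m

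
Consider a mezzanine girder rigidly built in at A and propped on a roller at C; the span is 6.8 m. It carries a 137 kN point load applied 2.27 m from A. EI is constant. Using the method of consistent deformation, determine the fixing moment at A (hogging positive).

Release the roller at C. Primary structure: cantilever fixed at A.
Free-end deflection of the primary structure under the applied loading (downward +):
  point load 137 at a = 2.27: Pa²(3L − a)/(6EI) = 2133/EI
Flexibility coefficient — unit upward force at C: δ_{CC} = L³/(3EI) = 104.8/EI.
The prop prevents deflection at C: R_C = δ_0/δ_{CC} = 2133/104.8 = 20.35 kN.
Moment equilibrium about A: M_A = Σ(load moments about A) − R_C·L = 311 − 20.35×6.8 = 172.6 kN·m.

M_A = 172.6 kN·m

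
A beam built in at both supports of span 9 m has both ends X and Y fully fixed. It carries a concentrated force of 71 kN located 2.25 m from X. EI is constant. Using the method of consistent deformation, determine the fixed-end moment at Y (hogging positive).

M_Y = 29.95 kN·m

Take the two fixed-end moments M_X, M_Y as redundants; the released structure is the simple span XY.
On the primary (simply-supported) span, the end slopes from the loading are:
  at X: point load 71 at a = 2.25: Pab(L + b)/(6LEI) = 314.5/EI
  at Y: point load 71 at a = 2.25: Pab(L + a)/(6LEI) = 224.6/EI
  θ_X0 = 314.5/EI,  θ_Y0 = 224.6/EI
Flexibility coefficients: a unit moment at one end gives L/(3EI) there and L/(6EI) at the far end, so f₁₁ = f₂₂ = 3/EI and f₁₂ = f₂₁ = 1.5/EI.
Compatibility — zero rotation at each built-in end:
  3 M_X + 1.5 M_Y = 314.5
  1.5 M_X + 3 M_Y = 224.6
Solving the pair gives M_X = 89.86 kN·m and M_Y = 29.95 kN·m (hogging).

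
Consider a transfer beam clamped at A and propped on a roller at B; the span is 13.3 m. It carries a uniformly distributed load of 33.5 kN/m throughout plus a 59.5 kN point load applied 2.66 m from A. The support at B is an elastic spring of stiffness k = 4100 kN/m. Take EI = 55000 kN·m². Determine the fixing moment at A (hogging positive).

M_A = 892.8 kN·m

Remove the prop at B; the released (primary) structure is a cantilever built in at A.
Free-end deflection of the primary structure under the applied loading (downward +):
  UDL 33.5: wL⁴/(8EI) = 131027/EI
  point load 59.5 at a = 2.66: Pa²(3L − a)/(6EI) = 2613/EI
  δ_0 = 133640/EI
Flexibility coefficient — unit upward force at B: δ_{BB} = L³/(3EI) = 784.2/EI.
With EI = 55000 kN·m²: δ_0 = 2.4298 m and δ_{BB} = 0.014258 m/kN.
Compatibility — the spring shortens by R_B/k under the reaction it provides: δ_0 − R_B·δ_{BB} = R_B/k. With 1/k = 0.000244 m/kN, R_B = δ_0 / (δ_{BB} + 1/k) = 2.4298 / (0.014258 + 0.000244) = 167.5 kN.
Moment equilibrium about A: M_A = Σ(load moments about A) − R_B·L = 3121 − 167.5×13.3 = 892.8 kN·m.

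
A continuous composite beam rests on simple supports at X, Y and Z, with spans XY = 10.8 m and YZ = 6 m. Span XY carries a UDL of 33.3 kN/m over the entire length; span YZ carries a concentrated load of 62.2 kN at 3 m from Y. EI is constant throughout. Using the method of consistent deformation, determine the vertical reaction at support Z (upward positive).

Insert a hinge at Y; M_Y is the redundant, and each span becomes simply supported.
End slopes at the hinge Y, treating each span as simply supported:
  span XY: UDL 33.3: wL³/(24EI) = 1748/EI
  span YZ: point load 62.2 at a = 3: Pab(L + b)/(6LEI) = 139.9/EI
  relative rotation θ_0 = (1748 + 139.9)/EI = 1888/EI
A unit hogging moment at Y produces rotation L₁/(3EI) + L₂/(3EI) = 5.6/EI.
Compatibility: M_Y·(L₁+L₂)/(3EI) = θ_0, giving M_Y = 337.1 kN·m (hogging).
Span YZ, ΣM about Z: R_Y^{YZ}·6 = 186.6 + 337.1, so R_Y^{YZ} = 87.28 kN and R_Z = 62.2 − 87.28 = -25.08 kN.

R_Z = -25.08 kN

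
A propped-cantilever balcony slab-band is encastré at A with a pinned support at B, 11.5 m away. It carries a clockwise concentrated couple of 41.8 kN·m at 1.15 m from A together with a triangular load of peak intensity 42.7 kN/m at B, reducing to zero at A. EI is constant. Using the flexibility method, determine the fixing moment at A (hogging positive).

Take the reaction at B as the redundant and release it; the primary structure is a cantilever fixed at A.
Free-end deflection of the primary structure under the applied loading (downward +):
  clockwise couple 41.8 at a = 1.15: M₀a(2L − a)/(2EI) = 525.2/EI
  triangular load, peak 42.7 at the free end: 11w₀L⁴/(120EI) = 68459/EI
  δ_0 = 68984/EI
Flexibility coefficient — unit upward force at B: δ_{BB} = L³/(3EI) = 507/EI.
The prop prevents deflection at B: R_B = δ_0/δ_{BB} = 68984/507 = 136.1 kN.
Moment equilibrium about A: M_A = Σ(load moments about A) − R_B·L = 1924 − 136.1×11.5 = 359.3 kN·m.

M_A = 359.3 kN·m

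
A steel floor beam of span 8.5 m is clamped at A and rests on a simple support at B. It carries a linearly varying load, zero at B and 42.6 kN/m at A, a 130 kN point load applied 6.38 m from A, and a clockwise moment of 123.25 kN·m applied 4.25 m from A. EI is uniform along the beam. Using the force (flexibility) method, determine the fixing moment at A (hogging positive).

Remove the prop at B; the released (primary) structure is a cantilever built in at A.
Primary-structure tip deflection at B by superposition:
  triangular load, peak 42.6 at the fixed end: w₀L⁴/(30EI) = 7412/EI
  point load 130 at a = 6.38: Pa²(3L − a)/(6EI) = 16862/EI
  clockwise couple 123.25 at a = 4.25: M₀a(2L − a)/(2EI) = 3339/EI
  δ_0 = 27614/EI
Tip deflection under a unit load at B: L³/(3EI) = 204.7/EI.
Compatibility at B: δ_0 − R_B·δ_{BB} = 0, so R_B = 27614/204.7 = 134.9 kN.
Moment equilibrium about A: M_A = Σ(load moments about A) − R_B·L = 1466 − 134.9×8.5 = 319 kN·m.

M_A = 319 kN·m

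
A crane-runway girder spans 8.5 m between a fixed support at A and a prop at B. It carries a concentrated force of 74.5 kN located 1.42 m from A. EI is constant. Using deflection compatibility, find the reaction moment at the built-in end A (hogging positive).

Release the roller at B. Primary structure: cantilever fixed at A.
Primary-structure tip deflection at B by superposition:
  point load 74.5 at a = 1.42: Pa²(3L − a)/(6EI) = 602.9/EI
Tip deflection under a unit load at B: L³/(3EI) = 204.7/EI.
Compatibility at B: δ_0 − R_B·δ_{BB} = 0, so R_B = 602.9/204.7 = 2.945 kN.
Moment equilibrium about A: M_A = Σ(load moments about A) − R_B·L = 105.8 − 2.945×8.5 = 80.76 kN·m.

M_A = 80.76 kN·m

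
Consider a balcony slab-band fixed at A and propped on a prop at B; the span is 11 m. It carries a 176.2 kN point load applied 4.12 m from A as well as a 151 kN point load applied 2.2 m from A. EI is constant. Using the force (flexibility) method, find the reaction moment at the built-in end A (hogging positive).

Remove the prop at B; the released (primary) structure is a cantilever built in at A.
Downward deflection at the released point B due to the loads:
  point load 176.2 at a = 4.12: Pa²(3L − a)/(6EI) = 14396/EI
  point load 151 at a = 2.2: Pa²(3L − a)/(6EI) = 3752/EI
  δ_0 = 18148/EI
Tip deflection under a unit load at B: L³/(3EI) = 443.7/EI.
Compatibility at B: δ_0 − R_B·δ_{BB} = 0, so R_B = 18148/443.7 = 40.9 kN.
Moment equilibrium about A: M_A = Σ(load moments about A) − R_B·L = 1058 − 40.9×11 = 608.2 kN·m.

M_A = 608.2 kN·m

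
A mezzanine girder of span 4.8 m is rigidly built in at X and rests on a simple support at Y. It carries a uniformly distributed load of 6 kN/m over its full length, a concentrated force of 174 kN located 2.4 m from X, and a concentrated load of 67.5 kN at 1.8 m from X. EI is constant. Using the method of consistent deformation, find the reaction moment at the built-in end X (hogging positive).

Remove the prop at Y; the released (primary) structure is a cantilever built in at X.
Free-end deflection of the primary structure under the applied loading (downward +):
  UDL 6: wL⁴/(8EI) = 398.1/EI
  point load 174 at a = 2.4: Pa²(3L − a)/(6EI) = 2004/EI
  point load 67.5 at a = 1.8: Pa²(3L − a)/(6EI) = 459.3/EI
  δ_0 = 2862/EI
Tip deflection under a unit load at Y: L³/(3EI) = 36.86/EI.
The prop prevents deflection at Y: R_Y = δ_0/δ_{YY} = 2862/36.86 = 77.63 kN.
Moment equilibrium about X: M_X = Σ(load moments about X) − R_Y·L = 608.2 − 77.63×4.8 = 235.6 kN·m.

M_X = 235.6 kN·m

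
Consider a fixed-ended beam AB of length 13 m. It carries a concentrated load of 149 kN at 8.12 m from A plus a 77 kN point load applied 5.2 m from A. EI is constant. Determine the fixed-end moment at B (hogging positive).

M_B = 379.8 kN·m

Release both end moments; the primary structure is a simply-supported span AB with redundants M_A and M_B.
On the primary (simply-supported) span, the end slopes from the loading are:
  at A: point load 149 at a = 8.12: Pab(L + b)/(6LEI) = 1353/EI
  at B: point load 149 at a = 8.12: Pab(L + a)/(6LEI) = 1599/EI
  at A: point load 77 at a = 5.2: Pab(L + b)/(6LEI) = 832.8/EI
  at B: point load 77 at a = 5.2: Pab(L + a)/(6LEI) = 728.7/EI
  θ_A0 = 2186/EI,  θ_B0 = 2327/EI
Flexibility coefficients: a unit moment at one end gives L/(3EI) there and L/(6EI) at the far end, so f₁₁ = f₂₂ = 4.333/EI and f₁₂ = f₂₁ = 2.167/EI.
Compatibility — zero rotation at each built-in end:
  4.333 M_A + 2.167 M_B = 2186
  2.167 M_A + 4.333 M_B = 2327
Solving the pair gives M_A = 314.6 kN·m and M_B = 379.8 kN·m (hogging).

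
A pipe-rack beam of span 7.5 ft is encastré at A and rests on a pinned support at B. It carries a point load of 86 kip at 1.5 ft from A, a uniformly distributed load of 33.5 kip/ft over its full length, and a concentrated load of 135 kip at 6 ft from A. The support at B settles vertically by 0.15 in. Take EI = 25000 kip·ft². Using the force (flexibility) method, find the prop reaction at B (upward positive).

R_B = 191.9 kip

Choose R_B as the redundant. The primary structure is the cantilever fixed at A.
Deflection at B on the released cantilever, summing each load's contribution:
  point load 86 at a = 1.5: Pa²(3L − a)/(6EI) = 677.2/EI
  UDL 33.5: wL⁴/(8EI) = 13250/EI
  point load 135 at a = 6: Pa²(3L − a)/(6EI) = 13365/EI
  δ_0 = 27292/EI
Tip deflection under a unit load at B: L³/(3EI) = 140.6/EI.
With EI = 25000 kip·ft²: δ_0 = 1.0917 ft and δ_{BB} = 0.005625 ft/kip.
Compatibility — the beam at B must follow the support down by 0.0125 ft: δ_0 − R_B·δ_{BB} = 0.0125, so R_B = (1.0917 − 0.0125)/0.005625 = 191.9 kip.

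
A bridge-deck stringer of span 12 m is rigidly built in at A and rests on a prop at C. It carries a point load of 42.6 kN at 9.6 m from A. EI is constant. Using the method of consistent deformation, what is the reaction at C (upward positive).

Remove the prop at C; the released (primary) structure is a cantilever built in at A.
Deflection at C on the released cantilever, summing each load's contribution:
  point load 42.6 at a = 9.6: Pa²(3L − a)/(6EI) = 17274/EI
Flexibility coefficient — unit upward force at C: δ_{CC} = L³/(3EI) = 576/EI.
Compatibility at C: δ_0 − R_C·δ_{CC} = 0, so R_C = 17274/576 = 29.99 kN.

R_C = 29.99 kN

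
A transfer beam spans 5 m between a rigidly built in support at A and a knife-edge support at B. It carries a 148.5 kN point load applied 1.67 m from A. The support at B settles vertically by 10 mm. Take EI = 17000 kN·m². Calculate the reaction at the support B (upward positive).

Release the roller at B. Primary structure: cantilever fixed at A.
Deflection at B on the released cantilever, summing each load's contribution:
  point load 148.5 at a = 1.67: Pa²(3L − a)/(6EI) = 920.1/EI
Flexibility coefficient — unit upward force at B: δ_{BB} = L³/(3EI) = 41.67/EI.
With EI = 17000 kN·m²: δ_0 = 0.054124 m and δ_{BB} = 0.002451 m/kN.
Compatibility — the beam at B must follow the support down by 0.01 m: δ_0 − R_B·δ_{BB} = 0.01, so R_B = (0.054124 − 0.01)/0.002451 = 18 kN.

R_B = 18 kN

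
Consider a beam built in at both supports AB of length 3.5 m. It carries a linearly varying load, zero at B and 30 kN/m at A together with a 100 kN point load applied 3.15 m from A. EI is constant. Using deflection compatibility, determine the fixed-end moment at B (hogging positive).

Take the two fixed-end moments M_A, M_B as redundants; the released structure is the simple span AB.
End rotations of the released simple span under the applied load (×1/EI):
  at A: triangular load, peak 30: w₀L³/(45EI) = 28.58/EI
  at B: triangular load, peak 30: 7w₀L³/(360EI) = 25.01/EI
  at A: point load 100 at a = 3.15: Pab(L + b)/(6LEI) = 20.21/EI
  at B: point load 100 at a = 3.15: Pab(L + a)/(6LEI) = 34.91/EI
  θ_A0 = 48.8/EI,  θ_B0 = 59.92/EI
Flexibility coefficients: a unit moment at one end gives L/(3EI) there and L/(6EI) at the far end, so f₁₁ = f₂₂ = 1.167/EI and f₁₂ = f₂₁ = 0.5833/EI.
Compatibility — zero rotation at each built-in end:
  1.167 M_A + 0.5833 M_B = 48.8
  0.5833 M_A + 1.167 M_B = 59.92
Solving the pair gives M_A = 21.52 kN·m and M_B = 40.6 kN·m (hogging).

M_B = 40.6 kN·m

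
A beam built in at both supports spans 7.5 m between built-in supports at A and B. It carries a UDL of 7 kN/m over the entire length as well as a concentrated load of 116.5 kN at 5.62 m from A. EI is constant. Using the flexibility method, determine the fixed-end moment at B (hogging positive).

Release both end moments; the primary structure is a simply-supported span AB with redundants M_A and M_B.
On the primary (simply-supported) span, the end slopes from the loading are:
  at A: UDL 7: wL³/(24EI) = 123/EI
  at B: UDL 7: wL³/(24EI) = 123/EI
  at A: point load 116.5 at a = 5.62: Pab(L + b)/(6LEI) = 256.6/EI
  at B: point load 116.5 at a = 5.62: Pab(L + a)/(6LEI) = 358.9/EI
  θ_A0 = 379.6/EI,  θ_B0 = 481.9/EI
Flexibility coefficients: a unit moment at one end gives L/(3EI) there and L/(6EI) at the far end, so f₁₁ = f₂₂ = 2.5/EI and f₁₂ = f₂₁ = 1.25/EI.
Compatibility — zero rotation at each built-in end:
  2.5 M_A + 1.25 M_B = 379.6
  1.25 M_A + 2.5 M_B = 481.9
Solving the pair gives M_A = 73.95 kN·m and M_B = 155.8 kN·m (hogging).

M_B = 155.8 kN·m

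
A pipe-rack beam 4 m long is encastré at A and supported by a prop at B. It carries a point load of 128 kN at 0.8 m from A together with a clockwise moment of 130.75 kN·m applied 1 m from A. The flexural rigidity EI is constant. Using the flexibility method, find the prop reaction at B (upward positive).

R_B = 28.62 kN

Take the reaction at B as the redundant and release it; the primary structure is a cantilever fixed at A.
Deflection at B on the released cantilever, summing each load's contribution:
  point load 128 at a = 0.8: Pa²(3L − a)/(6EI) = 152.9/EI
  clockwise couple 130.75 at a = 1: M₀a(2L − a)/(2EI) = 457.6/EI
  δ_0 = 610.5/EI
Flexibility coefficient — unit upward force at B: δ_{BB} = L³/(3EI) = 21.33/EI.
Compatibility at B: δ_0 − R_B·δ_{BB} = 0, so R_B = 610.5/21.33 = 28.62 kN.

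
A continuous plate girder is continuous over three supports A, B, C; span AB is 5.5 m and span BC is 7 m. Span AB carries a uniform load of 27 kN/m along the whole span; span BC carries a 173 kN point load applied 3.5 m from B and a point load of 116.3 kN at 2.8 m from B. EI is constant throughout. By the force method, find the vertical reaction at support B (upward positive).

R_B = 314.8 kN

Insert a hinge at B; M_B is the redundant, and each span becomes simply supported.
Discontinuity in slope at B on the released structure — sum the simple-span end rotations:
  span AB: UDL 27: wL³/(24EI) = 187.2/EI
  span BC: point load 173 at a = 3.5: Pab(L + b)/(6LEI) = 529.8/EI
  span BC: point load 116.3 at a = 2.8: Pab(L + b)/(6LEI) = 364.7/EI
  relative rotation θ_0 = (187.2 + 894.5)/EI = 1082/EI
A unit hogging moment at B produces rotation L₁/(3EI) + L₂/(3EI) = 4.167/EI.
Slope continuity at B: θ_0 = M_B·4.167/EI, so M_B = 1082/4.167 = 259.6 kN·m (hogging).
Span AB, ΣM about A with M_B applied at B: R_B^{AB}·5.5 = 408.4 + 259.6, so R_B^{AB} = 121.5 kN and R_A = 148.5 − 121.5 = 27.05 kN.
Span BC, ΣM about C: R_B^{BC}·7 = 1094 + 259.6, so R_B^{BC} = 193.4 kN and R_C = 289.3 − 193.4 = 95.93 kN.
R_B = 121.5 + 193.4 = 314.8 kN.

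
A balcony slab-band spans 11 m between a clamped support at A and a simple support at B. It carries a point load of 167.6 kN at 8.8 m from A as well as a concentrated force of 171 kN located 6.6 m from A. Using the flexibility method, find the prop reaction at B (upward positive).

R_B = 191.9 kN

Release the roller at B. Primary structure: cantilever fixed at A.
Primary-structure tip deflection at B by superposition:
  point load 167.6 at a = 8.8: Pa²(3L − a)/(6EI) = 52348/EI
  point load 171 at a = 6.6: Pa²(3L − a)/(6EI) = 32775/EI
  δ_0 = 85123/EI
Tip deflection under a unit load at B: L³/(3EI) = 443.7/EI.
Compatibility at B: δ_0 − R_B·δ_{BB} = 0, so R_B = 85123/443.7 = 191.9 kN.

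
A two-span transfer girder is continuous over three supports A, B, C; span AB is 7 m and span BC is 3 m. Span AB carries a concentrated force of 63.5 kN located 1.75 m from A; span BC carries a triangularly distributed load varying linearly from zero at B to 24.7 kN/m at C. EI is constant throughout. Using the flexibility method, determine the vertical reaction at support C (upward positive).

Take M_B as the redundant. Released structure: two simple spans AB and BC with a hinge at B.
Discontinuity in slope at B on the released structure — sum the simple-span end rotations:
  span AB: point load 63.5 at a = 1.75: Pab(L + a)/(6LEI) = 121.5/EI
  span BC: triangular load, peak 24.7: 7w₀L³/(360EI) = 12.97/EI
  relative rotation θ_0 = (121.5 + 12.97)/EI = 134.5/EI
A unit hogging moment at B produces rotation L₁/(3EI) + L₂/(3EI) = 3.333/EI.
Compatibility: M_B·(L₁+L₂)/(3EI) = θ_0, giving M_B = 40.35 kN·m (hogging).
Span BC, ΣM about C: R_B^{BC}·3 = 37.05 + 40.35, so R_B^{BC} = 25.8 kN and R_C = 37.05 − 25.8 = 11.25 kN.

R_C = 11.25 kN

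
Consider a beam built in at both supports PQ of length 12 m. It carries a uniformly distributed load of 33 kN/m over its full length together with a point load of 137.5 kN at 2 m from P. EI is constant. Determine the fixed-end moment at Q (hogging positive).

Release both end moments; the primary structure is a simply-supported span PQ with redundants M_P and M_Q.
End rotations of the released simple span under the applied load (×1/EI):
  at P: UDL 33: wL³/(24EI) = 2376/EI
  at Q: UDL 33: wL³/(24EI) = 2376/EI
  at P: point load 137.5 at a = 2: Pab(L + b)/(6LEI) = 840.3/EI
  at Q: point load 137.5 at a = 2: Pab(L + a)/(6LEI) = 534.7/EI
  θ_P0 = 3216/EI,  θ_Q0 = 2911/EI
Flexibility coefficients: a unit moment at one end gives L/(3EI) there and L/(6EI) at the far end, so f₁₁ = f₂₂ = 4/EI and f₁₂ = f₂₁ = 2/EI.
Compatibility — zero rotation at each built-in end:
  4 M_P + 2 M_Q = 3216
  2 M_P + 4 M_Q = 2911
Solving the pair gives M_P = 587 kN·m and M_Q = 434.2 kN·m (hogging).

M_Q = 434.2 kN·m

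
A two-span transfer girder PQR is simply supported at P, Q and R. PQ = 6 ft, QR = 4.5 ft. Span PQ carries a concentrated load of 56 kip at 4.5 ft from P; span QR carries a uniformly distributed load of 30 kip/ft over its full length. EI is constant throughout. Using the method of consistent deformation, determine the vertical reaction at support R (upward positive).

R_R = 53.27 kip

Take M_Q as the redundant. Released structure: two simple spans PQ and QR with a hinge at Q.
End slopes at the hinge Q, treating each span as simply supported:
  span PQ: point load 56 at a = 4.5: Pab(L + a)/(6LEI) = 110.2/EI
  span QR: UDL 30: wL³/(24EI) = 113.9/EI
  relative rotation θ_0 = (110.2 + 113.9)/EI = 224.2/EI
A unit hogging moment at Q produces rotation L₁/(3EI) + L₂/(3EI) = 3.5/EI.
Compatibility: M_Q·(L₁+L₂)/(3EI) = θ_0, giving M_Q = 64.04 kip·ft (hogging).
Span QR, ΣM about R: R_Q^{QR}·4.5 = 303.8 + 64.04, so R_Q^{QR} = 81.73 kip and R_R = 135 − 81.73 = 53.27 kip.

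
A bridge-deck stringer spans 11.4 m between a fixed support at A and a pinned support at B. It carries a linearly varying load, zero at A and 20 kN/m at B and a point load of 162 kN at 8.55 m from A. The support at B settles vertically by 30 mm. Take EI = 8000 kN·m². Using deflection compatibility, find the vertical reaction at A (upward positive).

Release the roller at B. Primary structure: cantilever fixed at A.
Downward deflection at the released point B due to the loads:
  triangular load, peak 20 at the free end: 11w₀L⁴/(120EI) = 30964/EI
  point load 162 at a = 8.55: Pa²(3L − a)/(6EI) = 50627/EI
  δ_0 = 81591/EI
Flexibility coefficient — unit upward force at B: δ_{BB} = L³/(3EI) = 493.8/EI.
With EI = 8000 kN·m²: δ_0 = 10.199 m and δ_{BB} = 0.061731 m/kN.
Compatibility — the beam at B must follow the support down by 0.03 m: δ_0 − R_B·δ_{BB} = 0.03, so R_B = (10.199 − 0.03)/0.061731 = 164.7 kN.
Vertical equilibrium: R_A = ΣP − R_B = 276 − 164.7 = 111.3 kN.

R_A = 111.3 kN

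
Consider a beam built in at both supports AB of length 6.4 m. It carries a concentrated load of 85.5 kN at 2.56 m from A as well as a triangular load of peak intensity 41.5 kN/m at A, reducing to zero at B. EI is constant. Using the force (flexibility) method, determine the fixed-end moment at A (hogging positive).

Take the two fixed-end moments M_A, M_B as redundants; the released structure is the simple span AB.
End rotations of the released simple span under the applied load (×1/EI):
  at A: point load 85.5 at a = 2.56: Pab(L + b)/(6LEI) = 224.1/EI
  at B: point load 85.5 at a = 2.56: Pab(L + a)/(6LEI) = 196.1/EI
  at A: triangular load, peak 41.5: w₀L³/(45EI) = 241.8/EI
  at B: triangular load, peak 41.5: 7w₀L³/(360EI) = 211.5/EI
  θ_A0 = 465.9/EI,  θ_B0 = 407.7/EI
Flexibility coefficients: a unit moment at one end gives L/(3EI) there and L/(6EI) at the far end, so f₁₁ = f₂₂ = 2.133/EI and f₁₂ = f₂₁ = 1.067/EI.
Compatibility — zero rotation at each built-in end:
  2.133 M_A + 1.067 M_B = 465.9
  1.067 M_A + 2.133 M_B = 407.7
Solving the pair gives M_A = 163.8 kN·m and M_B = 109.2 kN·m (hogging).

M_A = 163.8 kN·m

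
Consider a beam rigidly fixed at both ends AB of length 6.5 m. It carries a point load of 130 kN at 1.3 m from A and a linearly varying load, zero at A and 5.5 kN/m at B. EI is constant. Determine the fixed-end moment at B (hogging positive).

Take the two fixed-end moments M_A, M_B as redundants; the released structure is the simple span AB.
On the primary (simply-supported) span, the end slopes from the loading are:
  at A: point load 130 at a = 1.3: Pab(L + b)/(6LEI) = 263.6/EI
  at B: point load 130 at a = 1.3: Pab(L + a)/(6LEI) = 175.8/EI
  at A: triangular load, peak 5.5: 7w₀L³/(360EI) = 29.37/EI
  at B: triangular load, peak 5.5: w₀L³/(45EI) = 33.57/EI
  θ_A0 = 293/EI,  θ_B0 = 209.3/EI
Flexibility coefficients: a unit moment at one end gives L/(3EI) there and L/(6EI) at the far end, so f₁₁ = f₂₂ = 2.167/EI and f₁₂ = f₂₁ = 1.083/EI.
Compatibility — zero rotation at each built-in end:
  2.167 M_A + 1.083 M_B = 293
  1.083 M_A + 2.167 M_B = 209.3
Solving the pair gives M_A = 115.9 kN·m and M_B = 38.66 kN·m (hogging).

M_B = 38.66 kN·m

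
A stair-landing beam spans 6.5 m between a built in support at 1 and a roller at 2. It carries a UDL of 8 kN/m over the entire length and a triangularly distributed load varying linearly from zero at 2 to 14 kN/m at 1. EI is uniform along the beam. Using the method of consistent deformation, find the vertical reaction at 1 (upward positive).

Take the reaction at 2 as the redundant and release it; the primary structure is a cantilever fixed at 1.
Free-end deflection of the primary structure under the applied loading (downward +):
  UDL 8: wL⁴/(8EI) = 1785/EI
  triangular load, peak 14 at the fixed end: w₀L⁴/(30EI) = 833/EI
  δ_0 = 2618/EI
Flexibility coefficient — unit upward force at 2: δ_{22} = L³/(3EI) = 91.54/EI.
Compatibility at 2: δ_0 − R_2·δ_{22} = 0, so R_2 = 2618/91.54 = 28.6 kN.
Vertical equilibrium: R_1 = ΣP − R_2 = 97.5 − 28.6 = 68.9 kN.

R_1 = 68.9 kN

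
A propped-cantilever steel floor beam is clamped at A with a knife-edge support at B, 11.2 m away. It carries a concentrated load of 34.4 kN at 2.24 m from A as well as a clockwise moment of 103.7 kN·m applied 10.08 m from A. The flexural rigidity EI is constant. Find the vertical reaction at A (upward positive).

Choose R_B as the redundant. The primary structure is the cantilever fixed at A.
Free-end deflection of the primary structure under the applied loading (downward +):
  point load 34.4 at a = 2.24: Pa²(3L − a)/(6EI) = 902.2/EI
  clockwise couple 103.7 at a = 10.08: M₀a(2L − a)/(2EI) = 6439/EI
  δ_0 = 7341/EI
Tip deflection under a unit load at B: L³/(3EI) = 468.3/EI.
Compatibility at B: δ_0 − R_B·δ_{BB} = 0, so R_B = 7341/468.3 = 15.68 kN.
Vertical equilibrium: R_A = ΣP − R_B = 34.4 − 15.68 = 18.72 kN.

R_A = 18.72 kN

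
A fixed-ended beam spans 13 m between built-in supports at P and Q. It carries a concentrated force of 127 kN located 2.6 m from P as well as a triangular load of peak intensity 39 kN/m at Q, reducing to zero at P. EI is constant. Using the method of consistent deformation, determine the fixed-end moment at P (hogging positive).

M_P = 431 kN·m

Take the two fixed-end moments M_P, M_Q as redundants; the released structure is the simple span PQ.
On the primary (simply-supported) span, the end slopes from the loading are:
  at P: point load 127 at a = 2.6: Pab(L + b)/(6LEI) = 1030/EI
  at Q: point load 127 at a = 2.6: Pab(L + a)/(6LEI) = 686.8/EI
  at P: triangular load, peak 39: 7w₀L³/(360EI) = 1666/EI
  at Q: triangular load, peak 39: w₀L³/(45EI) = 1904/EI
  θ_P0 = 2696/EI,  θ_Q0 = 2591/EI
Flexibility coefficients: a unit moment at one end gives L/(3EI) there and L/(6EI) at the far end, so f₁₁ = f₂₂ = 4.333/EI and f₁₂ = f₂₁ = 2.167/EI.
Compatibility — zero rotation at each built-in end:
  4.333 M_P + 2.167 M_Q = 2696
  2.167 M_P + 4.333 M_Q = 2591
Solving the pair gives M_P = 431 kN·m and M_Q = 382.4 kN·m (hogging).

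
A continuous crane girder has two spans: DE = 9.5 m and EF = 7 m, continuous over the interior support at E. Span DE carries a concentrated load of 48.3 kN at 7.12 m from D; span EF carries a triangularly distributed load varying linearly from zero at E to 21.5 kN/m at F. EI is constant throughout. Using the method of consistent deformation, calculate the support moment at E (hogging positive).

M_E = 69.46 kN·m

Take M_E as the redundant. Released structure: two simple spans DE and EF with a hinge at E.
Discontinuity in slope at E on the released structure — sum the simple-span end rotations:
  span DE: point load 48.3 at a = 7.12: Pab(L + a)/(6LEI) = 238.6/EI
  span EF: triangular load, peak 21.5: 7w₀L³/(360EI) = 143.4/EI
  relative rotation θ_0 = (238.6 + 143.4)/EI = 382/EI
A unit hogging moment at E produces rotation L₁/(3EI) + L₂/(3EI) = 5.5/EI.
Compatibility: M_E·(L₁+L₂)/(3EI) = θ_0, giving M_E = 69.46 kN·m (hogging).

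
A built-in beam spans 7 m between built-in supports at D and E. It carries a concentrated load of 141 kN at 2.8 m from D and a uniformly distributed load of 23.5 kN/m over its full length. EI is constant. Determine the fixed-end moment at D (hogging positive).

Take the two fixed-end moments M_D, M_E as redundants; the released structure is the simple span DE.
End rotations of the released simple span under the applied load (×1/EI):
  at D: point load 141 at a = 2.8: Pab(L + b)/(6LEI) = 442.2/EI
  at E: point load 141 at a = 2.8: Pab(L + a)/(6LEI) = 386.9/EI
  at D: UDL 23.5: wL³/(24EI) = 335.9/EI
  at E: UDL 23.5: wL³/(24EI) = 335.9/EI
  θ_D0 = 778/EI,  θ_E0 = 722.8/EI
Flexibility coefficients: a unit moment at one end gives L/(3EI) there and L/(6EI) at the far end, so f₁₁ = f₂₂ = 2.333/EI and f₁₂ = f₂₁ = 1.167/EI.
Compatibility — zero rotation at each built-in end:
  2.333 M_D + 1.167 M_E = 778
  1.167 M_D + 2.333 M_E = 722.8
Solving the pair gives M_D = 238.1 kN·m and M_E = 190.7 kN·m (hogging).

M_D = 238.1 kN·m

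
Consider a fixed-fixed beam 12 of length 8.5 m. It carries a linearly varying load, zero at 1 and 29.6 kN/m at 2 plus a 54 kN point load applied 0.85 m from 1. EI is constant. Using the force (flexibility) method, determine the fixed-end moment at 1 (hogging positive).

Take the two fixed-end moments M_1, M_2 as redundants; the released structure is the simple span 12.
Simple-span end rotations at 1 and 2 under the given loads:
  at 1: triangular load, peak 29.6: 7w₀L³/(360EI) = 353.5/EI
  at 2: triangular load, peak 29.6: w₀L³/(45EI) = 404/EI
  at 1: point load 54 at a = 0.85: Pab(L + b)/(6LEI) = 111.2/EI
  at 2: point load 54 at a = 0.85: Pab(L + a)/(6LEI) = 64.37/EI
  θ_10 = 464.7/EI,  θ_20 = 468.3/EI
Flexibility coefficients: a unit moment at one end gives L/(3EI) there and L/(6EI) at the far end, so f₁₁ = f₂₂ = 2.833/EI and f₁₂ = f₂₁ = 1.417/EI.
Compatibility — zero rotation at each built-in end:
  2.833 M_1 + 1.417 M_2 = 464.7
  1.417 M_1 + 2.833 M_2 = 468.3
Solving the pair gives M_1 = 108.5 kN·m and M_2 = 111.1 kN·m (hogging).

M_1 = 108.5 kN·m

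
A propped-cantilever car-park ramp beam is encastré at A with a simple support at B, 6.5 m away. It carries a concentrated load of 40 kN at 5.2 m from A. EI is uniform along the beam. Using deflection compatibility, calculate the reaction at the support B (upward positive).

Remove the prop at B; the released (primary) structure is a cantilever built in at A.
Downward deflection at the released point B due to the loads:
  point load 40 at a = 5.2: Pa²(3L − a)/(6EI) = 2578/EI
Tip deflection under a unit load at B: L³/(3EI) = 91.54/EI.
Compatibility at B: δ_0 − R_B·δ_{BB} = 0, so R_B = 2578/91.54 = 28.16 kN.

R_B = 28.16 kN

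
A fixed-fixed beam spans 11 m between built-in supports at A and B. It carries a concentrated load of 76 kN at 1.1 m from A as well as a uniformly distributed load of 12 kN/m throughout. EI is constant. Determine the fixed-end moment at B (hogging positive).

M_B = 128.5 kN·m

Release both end moments; the primary structure is a simply-supported span AB with redundants M_A and M_B.
Simple-span end rotations at A and B under the given loads:
  at A: point load 76 at a = 1.1: Pab(L + b)/(6LEI) = 262.1/EI
  at B: point load 76 at a = 1.1: Pab(L + a)/(6LEI) = 151.7/EI
  at A: UDL 12: wL³/(24EI) = 665.5/EI
  at B: UDL 12: wL³/(24EI) = 665.5/EI
  θ_A0 = 927.6/EI,  θ_B0 = 817.2/EI
Flexibility coefficients: a unit moment at one end gives L/(3EI) there and L/(6EI) at the far end, so f₁₁ = f₂₂ = 3.667/EI and f₁₂ = f₂₁ = 1.833/EI.
Compatibility — zero rotation at each built-in end:
  3.667 M_A + 1.833 M_B = 927.6
  1.833 M_A + 3.667 M_B = 817.2
Solving the pair gives M_A = 188.7 kN·m and M_B = 128.5 kN·m (hogging).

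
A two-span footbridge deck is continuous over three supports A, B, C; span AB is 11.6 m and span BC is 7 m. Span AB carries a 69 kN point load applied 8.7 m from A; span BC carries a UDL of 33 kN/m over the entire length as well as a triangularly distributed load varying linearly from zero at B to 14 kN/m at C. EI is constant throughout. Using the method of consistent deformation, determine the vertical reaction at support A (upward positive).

R_A = 2.334 kN

Take M_B as the redundant. Released structure: two simple spans AB and BC with a hinge at B.
Rotations at B on the released spans (each span's end-slope, ×1/EI):
  span AB: point load 69 at a = 8.7: Pab(L + a)/(6LEI) = 507.8/EI
  span BC: UDL 33: wL³/(24EI) = 471.6/EI
  span BC: triangular load, peak 14: 7w₀L³/(360EI) = 93.37/EI
  relative rotation θ_0 = (507.8 + 565)/EI = 1073/EI
A unit hogging moment at B produces rotation L₁/(3EI) + L₂/(3EI) = 6.2/EI.
Slope continuity at B: θ_0 = M_B·6.2/EI, so M_B = 1073/6.2 = 173 kN·m (hogging).
Span AB, ΣM about A with M_B applied at B: R_B^{AB}·11.6 = 600.3 + 173, so R_B^{AB} = 66.67 kN and R_A = 69 − 66.67 = 2.334 kN.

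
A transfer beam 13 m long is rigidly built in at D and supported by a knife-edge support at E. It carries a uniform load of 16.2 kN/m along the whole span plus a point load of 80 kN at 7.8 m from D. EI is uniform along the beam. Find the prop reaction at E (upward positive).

R_E = 113.5 kN

Remove the prop at E; the released (primary) structure is a cantilever built in at D.
Downward deflection at the released point E due to the loads:
  UDL 16.2: wL⁴/(8EI) = 57836/EI
  point load 80 at a = 7.8: Pa²(3L − a)/(6EI) = 25309/EI
  δ_0 = 83145/EI
Flexibility coefficient — unit upward force at E: δ_{EE} = L³/(3EI) = 732.3/EI.
Compatibility at E: δ_0 − R_E·δ_{EE} = 0, so R_E = 83145/732.3 = 113.5 kN.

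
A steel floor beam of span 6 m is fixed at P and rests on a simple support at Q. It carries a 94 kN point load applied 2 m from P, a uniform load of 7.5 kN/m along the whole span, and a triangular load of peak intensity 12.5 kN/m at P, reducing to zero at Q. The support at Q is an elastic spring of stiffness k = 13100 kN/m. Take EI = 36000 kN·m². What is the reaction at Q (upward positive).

Remove the prop at Q; the released (primary) structure is a cantilever built in at P.
Deflection at Q on the released cantilever, summing each load's contribution:
  point load 94 at a = 2: Pa²(3L − a)/(6EI) = 1003/EI
  UDL 7.5: wL⁴/(8EI) = 1215/EI
  triangular load, peak 12.5 at the fixed end: w₀L⁴/(30EI) = 540/EI
  δ_0 = 2758/EI
Flexibility coefficient — unit upward force at Q: δ_{QQ} = L³/(3EI) = 72/EI.
With EI = 36000 kN·m²: δ_0 = 0.076602 m and δ_{QQ} = 0.002 m/kN.
Compatibility — the spring shortens by R_Q/k under the reaction it provides: δ_0 − R_Q·δ_{QQ} = R_Q/k. With 1/k = 0.000076 m/kN, R_Q = δ_0 / (δ_{QQ} + 1/k) = 0.076602 / (0.002 + 0.000076) = 36.89 kN.

R_Q = 36.89 kN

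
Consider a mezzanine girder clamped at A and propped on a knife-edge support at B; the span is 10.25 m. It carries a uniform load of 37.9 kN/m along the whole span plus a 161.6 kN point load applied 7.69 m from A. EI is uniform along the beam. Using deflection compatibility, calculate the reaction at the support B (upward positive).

R_B = 248 kN

Choose R_B as the redundant. The primary structure is the cantilever fixed at A.
Primary-structure tip deflection at B by superposition:
  UDL 37.9: wL⁴/(8EI) = 52293/EI
  point load 161.6 at a = 7.69: Pa²(3L − a)/(6EI) = 36728/EI
  δ_0 = 89022/EI
Tip deflection under a unit load at B: L³/(3EI) = 359/EI.
Compatibility at B: δ_0 − R_B·δ_{BB} = 0, so R_B = 89022/359 = 248 kN.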